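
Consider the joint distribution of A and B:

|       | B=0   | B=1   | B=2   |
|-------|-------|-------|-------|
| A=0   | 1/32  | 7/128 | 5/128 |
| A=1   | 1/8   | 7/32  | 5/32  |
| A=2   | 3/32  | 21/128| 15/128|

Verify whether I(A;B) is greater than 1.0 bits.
Marginal P(A) (row sums):
  P(A=0) = 1/32 + 7/128 + 5/128 = 1/8
  P(A=1) = 1/8 + 7/32 + 5/32 = 1/2
  P(A=2) = 3/32 + 21/128 + 15/128 = 3/8
Marginal P(B) (column sums):
  P(B=0) = 1/32 + 1/8 + 3/32 = 1/4
  P(B=1) = 7/128 + 7/32 + 21/128 = 7/16
  P(B=2) = 5/128 + 5/32 + 15/128 = 5/16

H(A) = -[(1/8)·log₂(1/8) + (1/2)·log₂(1/2) + (3/8)·log₂(3/8)]
  = 0.3750 + 0.5000 + 0.5306
  = 1.4056 bits
H(B) = -[(1/4)·log₂(1/4) + (7/16)·log₂(7/16) + (5/16)·log₂(5/16)]
  = 0.5000 + 0.5218 + 0.5244
  = 1.5462 bits
H(A,B) = -[(1/32)·log₂(1/32) + (7/128)·log₂(7/128) + (5/128)·log₂(5/128) + (1/8)·log₂(1/8) + (7/32)·log₂(7/32) + (5/32)·log₂(5/32) + (3/32)·log₂(3/32) + (21/128)·log₂(21/128) + (15/128)·log₂(15/128)]
  = 0.1563 + 0.2293 + 0.1827 + 0.3750 + 0.4796 + 0.4184 + 0.3202 + 0.4278 + 0.3625
  = 2.9518 bits

I(A;B) = H(A) + H(B) - H(A,B)
  = 1.4056 + 1.5462 - 2.9518
  = 0.0000 bits

No. I(A;B) = 0.0000 bits, which is ≤ 1.0 bits.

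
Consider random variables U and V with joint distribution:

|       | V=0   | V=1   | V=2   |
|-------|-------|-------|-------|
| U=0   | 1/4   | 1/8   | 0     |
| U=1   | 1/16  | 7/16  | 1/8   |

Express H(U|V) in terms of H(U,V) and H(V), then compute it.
H(U|V) = H(U,V) - H(V)

Marginal P(V) (column sums):
  P(V=0) = 1/4 + 1/16 = 5/16
  P(V=1) = 1/8 + 7/16 = 9/16
  P(V=2) = 0 + 1/8 = 1/8

H(U,V) = -[(1/4)·log₂(1/4) + (1/8)·log₂(1/8) + (1/16)·log₂(1/16) + (7/16)·log₂(7/16) + (1/8)·log₂(1/8)]
  = 0.5000 + 0.3750 + 0.2500 + 0.5218 + 0.3750
  = 2.0218 bits
H(V) = -[(5/16)·log₂(5/16) + (9/16)·log₂(9/16) + (1/8)·log₂(1/8)]
  = 0.5244 + 0.4669 + 0.3750
  = 1.3663 bits

H(U|V) = 2.0218 - 1.3663 = 0.6555 bits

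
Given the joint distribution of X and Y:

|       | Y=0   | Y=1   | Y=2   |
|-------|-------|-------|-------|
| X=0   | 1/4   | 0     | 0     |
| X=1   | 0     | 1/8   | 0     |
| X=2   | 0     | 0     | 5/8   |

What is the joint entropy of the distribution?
H(X,Y) = -Σ P(X,Y) log₂ P(X,Y), summed over the non-zero cells:
H(X,Y) = -[(1/4)·log₂(1/4) + (1/8)·log₂(1/8) + (5/8)·log₂(5/8)]
  = 0.5000 + 0.3750 + 0.4238
  = 1.2988 bits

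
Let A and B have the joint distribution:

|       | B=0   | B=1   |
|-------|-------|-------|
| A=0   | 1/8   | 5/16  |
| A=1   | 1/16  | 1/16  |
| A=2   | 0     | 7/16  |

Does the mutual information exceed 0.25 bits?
Marginal P(A) (row sums):
  P(A=0) = 1/8 + 5/16 = 7/16
  P(A=1) = 1/16 + 1/16 = 1/8
  P(A=2) = 0 + 7/16 = 7/16
Marginal P(B) (column sums):
  P(B=0) = 1/8 + 1/16 + 0 = 3/16
  P(B=1) = 5/16 + 1/16 + 7/16 = 13/16

H(A) = -[(7/16)·log₂(7/16) + (1/8)·log₂(1/8) + (7/16)·log₂(7/16)]
  = 0.5218 + 0.3750 + 0.5218
  = 1.4186 bits
H(B) = -[(3/16)·log₂(3/16) + (13/16)·log₂(13/16)]
  = 0.4528 + 0.2434
  = 0.6962 bits
H(A,B) = -[(1/8)·log₂(1/8) + (5/16)·log₂(5/16) + (1/16)·log₂(1/16) + (1/16)·log₂(1/16) + (7/16)·log₂(7/16)]
  = 0.3750 + 0.5244 + 0.2500 + 0.2500 + 0.5218
  = 1.9212 bits

I(A;B) = H(A) + H(B) - H(A,B)
  = 1.4186 + 0.6962 - 1.9212
  = 0.1936 bits

No. I(A;B) = 0.1936 bits, which is ≤ 0.25 bits.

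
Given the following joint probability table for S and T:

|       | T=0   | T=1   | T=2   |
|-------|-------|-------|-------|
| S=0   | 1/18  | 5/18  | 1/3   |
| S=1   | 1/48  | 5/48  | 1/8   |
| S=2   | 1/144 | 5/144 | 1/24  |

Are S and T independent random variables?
Marginal P(S) (row sums):
  P(S=0) = 1/18 + 5/18 + 1/3 = 2/3
  P(S=1) = 1/48 + 5/48 + 1/8 = 1/4
  P(S=2) = 1/144 + 5/144 + 1/24 = 1/12
Marginal P(T) (column sums):
  P(T=0) = 1/18 + 1/48 + 1/144 = 1/12
  P(T=1) = 5/18 + 5/48 + 5/144 = 5/12
  P(T=2) = 1/3 + 1/8 + 1/24 = 1/2

S and T are independent iff P(S=i,T=j) = P(S=i)·P(T=j) for every cell.
  P(S=0)·P(T=0) = 2/3 × 1/12 = 1/18 = P(S=0,T=0) ✓
  P(S=0)·P(T=1) = 2/3 × 5/12 = 5/18 = P(S=0,T=1) ✓
  P(S=0)·P(T=2) = 2/3 × 1/2 = 1/3 = P(S=0,T=2) ✓
  P(S=1)·P(T=0) = 1/4 × 1/12 = 1/48 = P(S=1,T=0) ✓
  P(S=1)·P(T=1) = 1/4 × 5/12 = 5/48 = P(S=1,T=1) ✓
  P(S=1)·P(T=2) = 1/4 × 1/2 = 1/8 = P(S=1,T=2) ✓
  P(S=2)·P(T=0) = 1/12 × 1/12 = 1/144 = P(S=2,T=0) ✓
  P(S=2)·P(T=1) = 1/12 × 5/12 = 5/144 = P(S=2,T=1) ✓
  P(S=2)·P(T=2) = 1/12 × 1/2 = 1/24 = P(S=2,T=2) ✓

Yes, S and T are independent: every cell factors, so I(S;T) = 0 bits.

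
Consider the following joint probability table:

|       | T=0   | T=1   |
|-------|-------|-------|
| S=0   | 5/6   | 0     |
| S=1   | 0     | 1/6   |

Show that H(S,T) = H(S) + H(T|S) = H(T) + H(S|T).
Marginal P(S) (row sums):
  P(S=0) = 5/6 + 0 = 5/6
  P(S=1) = 0 + 1/6 = 1/6
Marginal P(T) (column sums):
  P(T=0) = 5/6 + 0 = 5/6
  P(T=1) = 0 + 1/6 = 1/6

Decomposition 1: H(S) + H(T|S)
H(S) = -[(5/6)·log₂(5/6) + (1/6)·log₂(1/6)]
  = 0.2192 + 0.4308
  = 0.6500 bits
H(T|S) = -Σ P(S,T)·log₂ P(T|S), where P(T|S) = P(S,T) / P(S)
  (cells with P(S,T) = 0 contribute 0)
  (S=0,T=0): P(T|S) = (5/6)/(5/6) = 1;  -(5/6)·log₂(1) = 0.0000
  (S=1,T=1): P(T|S) = (1/6)/(1/6) = 1;  -(1/6)·log₂(1) = 0.0000
H(T|S) = 0.0000 + 0.0000
  = 0.0000 bits
H(S) + H(T|S) = 0.6500 + 0.0000 = 0.6500 bits

Decomposition 2: H(T) + H(S|T)
H(T) = -[(5/6)·log₂(5/6) + (1/6)·log₂(1/6)]
  = 0.2192 + 0.4308
  = 0.6500 bits
H(S|T) = -Σ P(S,T)·log₂ P(S|T), where P(S|T) = P(S,T) / P(T)
  (cells with P(S,T) = 0 contribute 0)
  (S=0,T=0): P(S|T) = (5/6)/(5/6) = 1;  -(5/6)·log₂(1) = 0.0000
  (S=1,T=1): P(S|T) = (1/6)/(1/6) = 1;  -(1/6)·log₂(1) = 0.0000
H(S|T) = 0.0000 + 0.0000
  = 0.0000 bits
H(T) + H(S|T) = 0.6500 + 0.0000 = 0.6500 bits

Direct computation of the joint entropy:
H(S,T) = -[(5/6)·log₂(5/6) + (1/6)·log₂(1/6)]
  = 0.2192 + 0.4308
  = 0.6500 bits

All three agree: H(S,T) = 0.6500 bits ✓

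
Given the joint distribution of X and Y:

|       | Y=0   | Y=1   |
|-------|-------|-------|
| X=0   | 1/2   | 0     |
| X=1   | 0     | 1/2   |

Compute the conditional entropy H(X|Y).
Marginal P(Y) (column sums):
  P(Y=0) = 1/2 + 0 = 1/2
  P(Y=1) = 0 + 1/2 = 1/2

H(X|Y) = -Σ P(X,Y)·log₂ P(X|Y), where P(X|Y) = P(X,Y) / P(Y)
  (cells with P(X,Y) = 0 contribute 0)
  (X=0,Y=0): P(X|Y) = (1/2)/(1/2) = 1;  -(1/2)·log₂(1) = 0.0000
  (X=1,Y=1): P(X|Y) = (1/2)/(1/2) = 1;  -(1/2)·log₂(1) = 0.0000
H(X|Y) = 0.0000 + 0.0000
  = 0.0000 bits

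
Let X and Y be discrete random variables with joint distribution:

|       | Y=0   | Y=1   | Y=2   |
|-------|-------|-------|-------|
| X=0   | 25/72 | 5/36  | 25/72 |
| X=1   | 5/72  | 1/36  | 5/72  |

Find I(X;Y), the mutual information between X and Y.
Marginal P(X) (row sums):
  P(X=0) = 25/72 + 5/36 + 25/72 = 5/6
  P(X=1) = 5/72 + 1/36 + 5/72 = 1/6
Marginal P(Y) (column sums):
  P(Y=0) = 25/72 + 5/72 = 5/12
  P(Y=1) = 5/36 + 1/36 = 1/6
  P(Y=2) = 25/72 + 5/72 = 5/12

H(X) = -[(5/6)·log₂(5/6) + (1/6)·log₂(1/6)]
  = 0.2192 + 0.4308
  = 0.6500 bits
H(Y) = -[(5/12)·log₂(5/12) + (1/6)·log₂(1/6) + (5/12)·log₂(5/12)]
  = 0.5263 + 0.4308 + 0.5263
  = 1.4834 bits
H(X,Y) = -[(25/72)·log₂(25/72) + (5/36)·log₂(5/36) + (25/72)·log₂(25/72) + (5/72)·log₂(5/72) + (1/36)·log₂(1/36) + (5/72)·log₂(5/72)]
  = 0.5299 + 0.3956 + 0.5299 + 0.2672 + 0.1436 + 0.2672
  = 2.1334 bits

I(X;Y) = H(X) + H(Y) - H(X,Y)
  = 0.6500 + 1.4834 - 2.1334
  = 0.0000 bits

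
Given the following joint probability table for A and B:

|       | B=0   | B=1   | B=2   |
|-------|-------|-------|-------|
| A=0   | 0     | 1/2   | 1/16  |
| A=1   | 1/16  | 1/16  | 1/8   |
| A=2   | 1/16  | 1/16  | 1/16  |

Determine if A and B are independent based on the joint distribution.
Marginal P(A) (row sums):
  P(A=0) = 0 + 1/2 + 1/16 = 9/16
  P(A=1) = 1/16 + 1/16 + 1/8 = 1/4
  P(A=2) = 1/16 + 1/16 + 1/16 = 3/16
Marginal P(B) (column sums):
  P(B=0) = 0 + 1/16 + 1/16 = 1/8
  P(B=1) = 1/2 + 1/16 + 1/16 = 5/8
  P(B=2) = 1/16 + 1/8 + 1/16 = 1/4

A and B are independent iff P(A=i,B=j) = P(A=i)·P(B=j) for every cell.
  P(A=0)·P(B=0) = 9/16 × 1/8 = 9/128, but P(A=0,B=0) = 0 ✗

No, A and B are not independent. Quantitatively, I(A;B) > 0:

H(A) = -[(9/16)·log₂(9/16) + (1/4)·log₂(1/4) + (3/16)·log₂(3/16)]
  = 0.4669 + 0.5000 + 0.4528
  = 1.4197 bits
H(B) = -[(1/8)·log₂(1/8) + (5/8)·log₂(5/8) + (1/4)·log₂(1/4)]
  = 0.3750 + 0.4238 + 0.5000
  = 1.2988 bits
H(A,B) = -[(1/2)·log₂(1/2) + (1/16)·log₂(1/16) + (1/16)·log₂(1/16) + (1/16)·log₂(1/16) + (1/8)·log₂(1/8) + (1/16)·log₂(1/16) + (1/16)·log₂(1/16) + (1/16)·log₂(1/16)]
  = 0.5000 + 0.2500 + 0.2500 + 0.2500 + 0.3750 + 0.2500 + 0.2500 + 0.2500
  = 2.3750 bits
I(A;B) = H(A) + H(B) - H(A,B) = 1.4197 + 1.2988 - 2.3750 = 0.3435 bits > 0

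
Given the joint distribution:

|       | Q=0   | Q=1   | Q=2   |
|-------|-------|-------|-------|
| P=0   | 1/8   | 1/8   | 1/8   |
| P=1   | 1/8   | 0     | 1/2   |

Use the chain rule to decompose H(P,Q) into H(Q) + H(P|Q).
By the chain rule: H(P,Q) = H(Q) + H(P|Q)

Marginal P(Q) (column sums):
  P(Q=0) = 1/8 + 1/8 = 1/4
  P(Q=1) = 1/8 + 0 = 1/8
  P(Q=2) = 1/8 + 1/2 = 5/8
H(Q) = -[(1/4)·log₂(1/4) + (1/8)·log₂(1/8) + (5/8)·log₂(5/8)]
  = 0.5000 + 0.3750 + 0.4238
  = 1.2988 bits
H(P|Q) = -Σ P(P,Q)·log₂ P(P|Q), where P(P|Q) = P(P,Q) / P(Q)
  (cells with P(P,Q) = 0 contribute 0)
  (P=0,Q=0): P(P|Q) = (1/8)/(1/4) = 1/2;  -(1/8)·log₂(1/2) = 0.1250
  (P=0,Q=1): P(P|Q) = (1/8)/(1/8) = 1;  -(1/8)·log₂(1) = 0.0000
  (P=0,Q=2): P(P|Q) = (1/8)/(5/8) = 1/5;  -(1/8)·log₂(1/5) = 0.2902
  (P=1,Q=0): P(P|Q) = (1/8)/(1/4) = 1/2;  -(1/8)·log₂(1/2) = 0.1250
  (P=1,Q=2): P(P|Q) = (1/2)/(5/8) = 4/5;  -(1/2)·log₂(4/5) = 0.1610
H(P|Q) = 0.1250 + 0.0000 + 0.2902 + 0.1250 + 0.1610
  = 0.7012 bits

H(P,Q) = H(Q) + H(P|Q) = 1.2988 + 0.7012 = 2.0000 bits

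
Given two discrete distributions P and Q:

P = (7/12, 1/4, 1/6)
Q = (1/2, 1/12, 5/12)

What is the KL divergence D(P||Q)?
D(P||Q) = Σ P(i) log₂(P(i)/Q(i))
  i=0: (7/12) × log₂((7/12)/(1/2)) = (7/12) × log₂(7/6) = 0.1297
  i=1: (1/4) × log₂((1/4)/(1/12)) = (1/4) × log₂(3) = 0.3962
  i=2: (1/6) × log₂((1/6)/(5/12)) = (1/6) × log₂(2/5) = -0.2203
D(P||Q) = 0.1297 + 0.3962 - 0.2203
  = 0.3056 bits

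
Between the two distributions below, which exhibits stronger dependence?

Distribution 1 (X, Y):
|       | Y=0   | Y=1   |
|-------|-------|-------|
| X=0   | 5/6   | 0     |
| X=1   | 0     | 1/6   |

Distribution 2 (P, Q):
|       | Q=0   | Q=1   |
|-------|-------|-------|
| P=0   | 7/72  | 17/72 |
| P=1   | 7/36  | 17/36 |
Distribution 1 (X, Y):
Marginal P(X) (row sums):
  P(X=0) = 5/6 + 0 = 5/6
  P(X=1) = 0 + 1/6 = 1/6
Marginal P(Y) (column sums):
  P(Y=0) = 5/6 + 0 = 5/6
  P(Y=1) = 0 + 1/6 = 1/6

H(X) = -[(5/6)·log₂(5/6) + (1/6)·log₂(1/6)]
  = 0.2192 + 0.4308
  = 0.6500 bits
H(Y) = -[(5/6)·log₂(5/6) + (1/6)·log₂(1/6)]
  = 0.2192 + 0.4308
  = 0.6500 bits
H(X,Y) = -[(5/6)·log₂(5/6) + (1/6)·log₂(1/6)]
  = 0.2192 + 0.4308
  = 0.6500 bits

I(X;Y) = H(X) + H(Y) - H(X,Y)
  = 0.6500 + 0.6500 - 0.6500
  = 0.6500 bits

Distribution 2 (P, Q):
Marginal P(P) (row sums):
  P(P=0) = 7/72 + 17/72 = 1/3
  P(P=1) = 7/36 + 17/36 = 2/3
Marginal P(Q) (column sums):
  P(Q=0) = 7/72 + 7/36 = 7/24
  P(Q=1) = 17/72 + 17/36 = 17/24

H(P) = -[(1/3)·log₂(1/3) + (2/3)·log₂(2/3)]
  = 0.5283 + 0.3900
  = 0.9183 bits
H(Q) = -[(7/24)·log₂(7/24) + (17/24)·log₂(17/24)]
  = 0.5185 + 0.3524
  = 0.8709 bits
H(P,Q) = -[(7/72)·log₂(7/72) + (17/72)·log₂(17/72) + (7/36)·log₂(7/36) + (17/36)·log₂(17/36)]
  = 0.3269 + 0.4917 + 0.4594 + 0.5112
  = 1.7892 bits

I(P;Q) = H(P) + H(Q) - H(P,Q)
  = 0.9183 + 0.8709 - 1.7892
  = 0.0000 bits

I(X;Y) = 0.6500 bits > I(P;Q) = 0.0000 bits, so (X, Y) has the higher mutual information (stronger dependence).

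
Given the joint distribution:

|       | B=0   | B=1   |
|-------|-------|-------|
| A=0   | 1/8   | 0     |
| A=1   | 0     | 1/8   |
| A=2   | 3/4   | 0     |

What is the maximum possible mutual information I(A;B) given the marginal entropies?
The upper bound on mutual information is I(A;B) ≤ min(H(A), H(B)).

Marginal P(A) (row sums):
  P(A=0) = 1/8 + 0 = 1/8
  P(A=1) = 0 + 1/8 = 1/8
  P(A=2) = 3/4 + 0 = 3/4
Marginal P(B) (column sums):
  P(B=0) = 1/8 + 0 + 3/4 = 7/8
  P(B=1) = 0 + 1/8 + 0 = 1/8

H(A) = -[(1/8)·log₂(1/8) + (1/8)·log₂(1/8) + (3/4)·log₂(3/4)]
  = 0.3750 + 0.3750 + 0.3113
  = 1.0613 bits
H(B) = -[(7/8)·log₂(7/8) + (1/8)·log₂(1/8)]
  = 0.1686 + 0.3750
  = 0.5436 bits

Maximum possible I(A;B) = min(1.0613, 0.5436) = 0.5436 bits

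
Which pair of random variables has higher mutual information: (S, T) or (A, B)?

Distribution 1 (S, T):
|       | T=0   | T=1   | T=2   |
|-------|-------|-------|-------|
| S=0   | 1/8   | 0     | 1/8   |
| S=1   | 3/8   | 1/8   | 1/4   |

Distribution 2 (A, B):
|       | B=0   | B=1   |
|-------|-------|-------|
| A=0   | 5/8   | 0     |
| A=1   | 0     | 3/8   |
Distribution 1 (S, T):
Marginal P(S) (row sums):
  P(S=0) = 1/8 + 0 + 1/8 = 1/4
  P(S=1) = 3/8 + 1/8 + 1/4 = 3/4
Marginal P(T) (column sums):
  P(T=0) = 1/8 + 3/8 = 1/2
  P(T=1) = 0 + 1/8 = 1/8
  P(T=2) = 1/8 + 1/4 = 3/8

H(S) = -[(1/4)·log₂(1/4) + (3/4)·log₂(3/4)]
  = 0.5000 + 0.3113
  = 0.8113 bits
H(T) = -[(1/2)·log₂(1/2) + (1/8)·log₂(1/8) + (3/8)·log₂(3/8)]
  = 0.5000 + 0.3750 + 0.5306
  = 1.4056 bits
H(S,T) = -[(1/8)·log₂(1/8) + (1/8)·log₂(1/8) + (3/8)·log₂(3/8) + (1/8)·log₂(1/8) + (1/4)·log₂(1/4)]
  = 0.3750 + 0.3750 + 0.5306 + 0.3750 + 0.5000
  = 2.1556 bits

I(S;T) = H(S) + H(T) - H(S,T)
  = 0.8113 + 1.4056 - 2.1556
  = 0.0613 bits

Distribution 2 (A, B):
Marginal P(A) (row sums):
  P(A=0) = 5/8 + 0 = 5/8
  P(A=1) = 0 + 3/8 = 3/8
Marginal P(B) (column sums):
  P(B=0) = 5/8 + 0 = 5/8
  P(B=1) = 0 + 3/8 = 3/8

H(A) = -[(5/8)·log₂(5/8) + (3/8)·log₂(3/8)]
  = 0.4238 + 0.5306
  = 0.9544 bits
H(B) = -[(5/8)·log₂(5/8) + (3/8)·log₂(3/8)]
  = 0.4238 + 0.5306
  = 0.9544 bits
H(A,B) = -[(5/8)·log₂(5/8) + (3/8)·log₂(3/8)]
  = 0.4238 + 0.5306
  = 0.9544 bits

I(A;B) = H(A) + H(B) - H(A,B)
  = 0.9544 + 0.9544 - 0.9544
  = 0.9544 bits

I(A;B) = 0.9544 bits > I(S;T) = 0.0613 bits, so (A, B) has the higher mutual information (stronger dependence).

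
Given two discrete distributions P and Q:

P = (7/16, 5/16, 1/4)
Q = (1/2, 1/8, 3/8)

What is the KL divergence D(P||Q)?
D(P||Q) = Σ P(i) log₂(P(i)/Q(i))
  i=0: (7/16) × log₂((7/16)/(1/2)) = (7/16) × log₂(7/8) = -0.0843
  i=1: (5/16) × log₂((5/16)/(1/8)) = (5/16) × log₂(5/2) = 0.4131
  i=2: (1/4) × log₂((1/4)/(3/8)) = (1/4) × log₂(2/3) = -0.1462
D(P||Q) = -0.0843 + 0.4131 - 0.1462
  = 0.1826 bits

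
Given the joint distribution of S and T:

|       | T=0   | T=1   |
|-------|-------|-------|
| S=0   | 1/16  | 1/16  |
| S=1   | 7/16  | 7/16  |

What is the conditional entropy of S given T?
Marginal P(T) (column sums):
  P(T=0) = 1/16 + 7/16 = 1/2
  P(T=1) = 1/16 + 7/16 = 1/2

H(S|T) = -Σ P(S,T)·log₂ P(S|T), where P(S|T) = P(S,T) / P(T)
  (S=0,T=0): P(S|T) = (1/16)/(1/2) = 1/8;  -(1/16)·log₂(1/8) = 0.1875
  (S=0,T=1): P(S|T) = (1/16)/(1/2) = 1/8;  -(1/16)·log₂(1/8) = 0.1875
  (S=1,T=0): P(S|T) = (7/16)/(1/2) = 7/8;  -(7/16)·log₂(7/8) = 0.0843
  (S=1,T=1): P(S|T) = (7/16)/(1/2) = 7/8;  -(7/16)·log₂(7/8) = 0.0843
H(S|T) = 0.1875 + 0.1875 + 0.0843 + 0.0843
  = 0.5436 bits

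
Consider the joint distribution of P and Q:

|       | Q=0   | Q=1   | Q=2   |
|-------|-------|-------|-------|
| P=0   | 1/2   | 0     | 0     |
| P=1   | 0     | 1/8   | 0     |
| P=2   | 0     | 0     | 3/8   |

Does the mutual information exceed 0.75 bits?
Marginal P(P) (row sums):
  P(P=0) = 1/2 + 0 + 0 = 1/2
  P(P=1) = 0 + 1/8 + 0 = 1/8
  P(P=2) = 0 + 0 + 3/8 = 3/8
Marginal P(Q) (column sums):
  P(Q=0) = 1/2 + 0 + 0 = 1/2
  P(Q=1) = 0 + 1/8 + 0 = 1/8
  P(Q=2) = 0 + 0 + 3/8 = 3/8

H(P) = -[(1/2)·log₂(1/2) + (1/8)·log₂(1/8) + (3/8)·log₂(3/8)]
  = 0.5000 + 0.3750 + 0.5306
  = 1.4056 bits
H(Q) = -[(1/2)·log₂(1/2) + (1/8)·log₂(1/8) + (3/8)·log₂(3/8)]
  = 0.5000 + 0.3750 + 0.5306
  = 1.4056 bits
H(P,Q) = -[(1/2)·log₂(1/2) + (1/8)·log₂(1/8) + (3/8)·log₂(3/8)]
  = 0.5000 + 0.3750 + 0.5306
  = 1.4056 bits

I(P;Q) = H(P) + H(Q) - H(P,Q)
  = 1.4056 + 1.4056 - 1.4056
  = 1.4056 bits

Yes. I(P;Q) = 1.4056 bits, which is > 0.75 bits.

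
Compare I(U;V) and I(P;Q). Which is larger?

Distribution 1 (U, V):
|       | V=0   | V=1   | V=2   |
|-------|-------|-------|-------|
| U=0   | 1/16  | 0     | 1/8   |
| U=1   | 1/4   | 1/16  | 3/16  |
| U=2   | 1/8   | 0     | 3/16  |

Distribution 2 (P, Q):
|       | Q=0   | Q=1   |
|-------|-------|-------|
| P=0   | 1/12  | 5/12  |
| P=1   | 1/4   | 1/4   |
Distribution 1 (U, V):
Marginal P(U) (row sums):
  P(U=0) = 1/16 + 0 + 1/8 = 3/16
  P(U=1) = 1/4 + 1/16 + 3/16 = 1/2
  P(U=2) = 1/8 + 0 + 3/16 = 5/16
Marginal P(V) (column sums):
  P(V=0) = 1/16 + 1/4 + 1/8 = 7/16
  P(V=1) = 0 + 1/16 + 0 = 1/16
  P(V=2) = 1/8 + 3/16 + 3/16 = 1/2

H(U) = -[(3/16)·log₂(3/16) + (1/2)·log₂(1/2) + (5/16)·log₂(5/16)]
  = 0.4528 + 0.5000 + 0.5244
  = 1.4772 bits
H(V) = -[(7/16)·log₂(7/16) + (1/16)·log₂(1/16) + (1/2)·log₂(1/2)]
  = 0.5218 + 0.2500 + 0.5000
  = 1.2718 bits
H(U,V) = -[(1/16)·log₂(1/16) + (1/8)·log₂(1/8) + (1/4)·log₂(1/4) + (1/16)·log₂(1/16) + (3/16)·log₂(3/16) + (1/8)·log₂(1/8) + (3/16)·log₂(3/16)]
  = 0.2500 + 0.3750 + 0.5000 + 0.2500 + 0.4528 + 0.3750 + 0.4528
  = 2.6556 bits

I(U;V) = H(U) + H(V) - H(U,V)
  = 1.4772 + 1.2718 - 2.6556
  = 0.0934 bits

Distribution 2 (P, Q):
Marginal P(P) (row sums):
  P(P=0) = 1/12 + 5/12 = 1/2
  P(P=1) = 1/4 + 1/4 = 1/2
Marginal P(Q) (column sums):
  P(Q=0) = 1/12 + 1/4 = 1/3
  P(Q=1) = 5/12 + 1/4 = 2/3

H(P) = -[(1/2)·log₂(1/2) + (1/2)·log₂(1/2)]
  = 0.5000 + 0.5000
  = 1.0000 bits
H(Q) = -[(1/3)·log₂(1/3) + (2/3)·log₂(2/3)]
  = 0.5283 + 0.3900
  = 0.9183 bits
H(P,Q) = -[(1/12)·log₂(1/12) + (5/12)·log₂(5/12) + (1/4)·log₂(1/4) + (1/4)·log₂(1/4)]
  = 0.2987 + 0.5263 + 0.5000 + 0.5000
  = 1.8250 bits

I(P;Q) = H(P) + H(Q) - H(P,Q)
  = 1.0000 + 0.9183 - 1.8250
  = 0.0933 bits

I(U;V) = 0.0934 bits > I(P;Q) = 0.0933 bits, so (U, V) has the higher mutual information (stronger dependence).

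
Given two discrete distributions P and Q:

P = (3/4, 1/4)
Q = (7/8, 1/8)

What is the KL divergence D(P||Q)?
D(P||Q) = Σ P(i) log₂(P(i)/Q(i))
  i=0: (3/4) × log₂((3/4)/(7/8)) = (3/4) × log₂(6/7) = -0.1668
  i=1: (1/4) × log₂((1/4)/(1/8)) = (1/4) × log₂(2) = 0.2500
D(P||Q) = -0.1668 + 0.2500
  = 0.0832 bits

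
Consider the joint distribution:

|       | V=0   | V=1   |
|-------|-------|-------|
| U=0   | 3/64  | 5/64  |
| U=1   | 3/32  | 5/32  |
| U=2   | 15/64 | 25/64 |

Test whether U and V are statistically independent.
Marginal P(U) (row sums):
  P(U=0) = 3/64 + 5/64 = 1/8
  P(U=1) = 3/32 + 5/32 = 1/4
  P(U=2) = 15/64 + 25/64 = 5/8
Marginal P(V) (column sums):
  P(V=0) = 3/64 + 3/32 + 15/64 = 3/8
  P(V=1) = 5/64 + 5/32 + 25/64 = 5/8

U and V are independent iff P(U=i,V=j) = P(U=i)·P(V=j) for every cell.
  P(U=0)·P(V=0) = 1/8 × 3/8 = 3/64 = P(U=0,V=0) ✓
  P(U=0)·P(V=1) = 1/8 × 5/8 = 5/64 = P(U=0,V=1) ✓
  P(U=1)·P(V=0) = 1/4 × 3/8 = 3/32 = P(U=1,V=0) ✓
  P(U=1)·P(V=1) = 1/4 × 5/8 = 5/32 = P(U=1,V=1) ✓
  P(U=2)·P(V=0) = 5/8 × 3/8 = 15/64 = P(U=2,V=0) ✓
  P(U=2)·P(V=1) = 5/8 × 5/8 = 25/64 = P(U=2,V=1) ✓

Yes, U and V are independent: every cell factors, so I(U;V) = 0 bits.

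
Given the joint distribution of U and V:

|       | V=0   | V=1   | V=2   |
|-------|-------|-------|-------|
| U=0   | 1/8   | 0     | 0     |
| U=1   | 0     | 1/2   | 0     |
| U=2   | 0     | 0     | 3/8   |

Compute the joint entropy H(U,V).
H(U,V) = -Σ P(U,V) log₂ P(U,V), summed over the non-zero cells:
H(U,V) = -[(1/8)·log₂(1/8) + (1/2)·log₂(1/2) + (3/8)·log₂(3/8)]
  = 0.3750 + 0.5000 + 0.5306
  = 1.4056 bits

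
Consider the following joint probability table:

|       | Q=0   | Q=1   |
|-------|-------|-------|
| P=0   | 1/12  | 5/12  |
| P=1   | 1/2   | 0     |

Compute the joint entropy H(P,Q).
H(P,Q) = -Σ P(P,Q) log₂ P(P,Q), summed over the non-zero cells:
H(P,Q) = -[(1/12)·log₂(1/12) + (5/12)·log₂(5/12) + (1/2)·log₂(1/2)]
  = 0.2987 + 0.5263 + 0.5000
  = 1.3250 bits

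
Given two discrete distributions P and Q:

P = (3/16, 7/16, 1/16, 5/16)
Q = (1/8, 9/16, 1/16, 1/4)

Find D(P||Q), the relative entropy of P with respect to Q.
D(P||Q) = Σ P(i) log₂(P(i)/Q(i))
  i=0: (3/16) × log₂((3/16)/(1/8)) = (3/16) × log₂(3/2) = 0.1097
  i=1: (7/16) × log₂((7/16)/(9/16)) = (7/16) × log₂(7/9) = -0.1586
  i=2: (1/16) × log₂((1/16)/(1/16)) = (1/16) × log₂(1) = 0.0000
  i=3: (5/16) × log₂((5/16)/(1/4)) = (5/16) × log₂(5/4) = 0.1006
D(P||Q) = 0.1097 - 0.1586 + 0.0000 + 0.1006
  = 0.0517 bits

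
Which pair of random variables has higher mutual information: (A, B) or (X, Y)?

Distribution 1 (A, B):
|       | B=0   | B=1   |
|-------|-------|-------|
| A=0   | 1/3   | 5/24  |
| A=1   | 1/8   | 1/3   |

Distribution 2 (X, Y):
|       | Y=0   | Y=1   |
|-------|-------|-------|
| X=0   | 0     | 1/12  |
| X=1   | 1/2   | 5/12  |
Distribution 1 (A, B):
Marginal P(A) (row sums):
  P(A=0) = 1/3 + 5/24 = 13/24
  P(A=1) = 1/8 + 1/3 = 11/24
Marginal P(B) (column sums):
  P(B=0) = 1/3 + 1/8 = 11/24
  P(B=1) = 5/24 + 1/3 = 13/24

H(A) = -[(13/24)·log₂(13/24) + (11/24)·log₂(11/24)]
  = 0.4791 + 0.5159
  = 0.9950 bits
H(B) = -[(11/24)·log₂(11/24) + (13/24)·log₂(13/24)]
  = 0.5159 + 0.4791
  = 0.9950 bits
H(A,B) = -[(1/3)·log₂(1/3) + (5/24)·log₂(5/24) + (1/8)·log₂(1/8) + (1/3)·log₂(1/3)]
  = 0.5283 + 0.4715 + 0.3750 + 0.5283
  = 1.9031 bits

I(A;B) = H(A) + H(B) - H(A,B)
  = 0.9950 + 0.9950 - 1.9031
  = 0.0869 bits

Distribution 2 (X, Y):
Marginal P(X) (row sums):
  P(X=0) = 0 + 1/12 = 1/12
  P(X=1) = 1/2 + 5/12 = 11/12
Marginal P(Y) (column sums):
  P(Y=0) = 0 + 1/2 = 1/2
  P(Y=1) = 1/12 + 5/12 = 1/2

H(X) = -[(1/12)·log₂(1/12) + (11/12)·log₂(11/12)]
  = 0.2987 + 0.1151
  = 0.4138 bits
H(Y) = -[(1/2)·log₂(1/2) + (1/2)·log₂(1/2)]
  = 0.5000 + 0.5000
  = 1.0000 bits
H(X,Y) = -[(1/12)·log₂(1/12) + (1/2)·log₂(1/2) + (5/12)·log₂(5/12)]
  = 0.2987 + 0.5000 + 0.5263
  = 1.3250 bits

I(X;Y) = H(X) + H(Y) - H(X,Y)
  = 0.4138 + 1.0000 - 1.3250
  = 0.0888 bits

I(X;Y) = 0.0888 bits > I(A;B) = 0.0869 bits, so (X, Y) has the higher mutual information (stronger dependence).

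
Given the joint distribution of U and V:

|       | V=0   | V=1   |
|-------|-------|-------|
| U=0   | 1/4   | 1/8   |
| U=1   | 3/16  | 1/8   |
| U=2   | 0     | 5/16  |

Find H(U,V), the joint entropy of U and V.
H(U,V) = -Σ P(U,V) log₂ P(U,V), summed over the non-zero cells:
H(U,V) = -[(1/4)·log₂(1/4) + (1/8)·log₂(1/8) + (3/16)·log₂(3/16) + (1/8)·log₂(1/8) + (5/16)·log₂(5/16)]
  = 0.5000 + 0.3750 + 0.4528 + 0.3750 + 0.5244
  = 2.2272 bits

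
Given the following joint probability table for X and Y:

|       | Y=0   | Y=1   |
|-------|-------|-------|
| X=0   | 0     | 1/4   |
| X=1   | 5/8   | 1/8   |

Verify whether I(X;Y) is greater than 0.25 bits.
Marginal P(X) (row sums):
  P(X=0) = 0 + 1/4 = 1/4
  P(X=1) = 5/8 + 1/8 = 3/4
Marginal P(Y) (column sums):
  P(Y=0) = 0 + 5/8 = 5/8
  P(Y=1) = 1/4 + 1/8 = 3/8

H(X) = -[(1/4)·log₂(1/4) + (3/4)·log₂(3/4)]
  = 0.5000 + 0.3113
  = 0.8113 bits
H(Y) = -[(5/8)·log₂(5/8) + (3/8)·log₂(3/8)]
  = 0.4238 + 0.5306
  = 0.9544 bits
H(X,Y) = -[(1/4)·log₂(1/4) + (5/8)·log₂(5/8) + (1/8)·log₂(1/8)]
  = 0.5000 + 0.4238 + 0.3750
  = 1.2988 bits

I(X;Y) = H(X) + H(Y) - H(X,Y)
  = 0.8113 + 0.9544 - 1.2988
  = 0.4669 bits

Yes. I(X;Y) = 0.4669 bits, which is > 0.25 bits.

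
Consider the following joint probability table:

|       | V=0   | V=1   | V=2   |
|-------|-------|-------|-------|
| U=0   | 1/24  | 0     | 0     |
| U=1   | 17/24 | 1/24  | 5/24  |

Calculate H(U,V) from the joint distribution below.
H(U,V) = -Σ P(U,V) log₂ P(U,V), summed over the non-zero cells:
H(U,V) = -[(1/24)·log₂(1/24) + (17/24)·log₂(17/24) + (1/24)·log₂(1/24) + (5/24)·log₂(5/24)]
  = 0.1910 + 0.3524 + 0.1910 + 0.4715
  = 1.2059 bits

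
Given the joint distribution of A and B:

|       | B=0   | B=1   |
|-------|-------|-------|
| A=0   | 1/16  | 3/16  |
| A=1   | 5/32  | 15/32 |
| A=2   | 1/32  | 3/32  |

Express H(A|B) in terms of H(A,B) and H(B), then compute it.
H(A|B) = H(A,B) - H(B)

Marginal P(B) (column sums):
  P(B=0) = 1/16 + 5/32 + 1/32 = 1/4
  P(B=1) = 3/16 + 15/32 + 3/32 = 3/4

H(A,B) = -[(1/16)·log₂(1/16) + (3/16)·log₂(3/16) + (5/32)·log₂(5/32) + (15/32)·log₂(15/32) + (1/32)·log₂(1/32) + (3/32)·log₂(3/32)]
  = 0.2500 + 0.4528 + 0.4184 + 0.5124 + 0.1563 + 0.3202
  = 2.1101 bits
H(B) = -[(1/4)·log₂(1/4) + (3/4)·log₂(3/4)]
  = 0.5000 + 0.3113
  = 0.8113 bits

H(A|B) = 2.1101 - 0.8113 = 1.2988 bits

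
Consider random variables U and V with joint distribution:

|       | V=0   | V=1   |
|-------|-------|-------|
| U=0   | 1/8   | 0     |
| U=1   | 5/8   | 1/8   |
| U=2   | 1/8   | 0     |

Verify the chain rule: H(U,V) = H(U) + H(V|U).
Left side:
H(U,V) = -[(1/8)·log₂(1/8) + (5/8)·log₂(5/8) + (1/8)·log₂(1/8) + (1/8)·log₂(1/8)]
  = 0.3750 + 0.4238 + 0.3750 + 0.3750
  = 1.5488 bits

Right side:
Marginal P(U) (row sums):
  P(U=0) = 1/8 + 0 = 1/8
  P(U=1) = 5/8 + 1/8 = 3/4
  P(U=2) = 1/8 + 0 = 1/8
H(U) = -[(1/8)·log₂(1/8) + (3/4)·log₂(3/4) + (1/8)·log₂(1/8)]
  = 0.3750 + 0.3113 + 0.3750
  = 1.0613 bits
H(V|U) = -Σ P(U,V)·log₂ P(V|U), where P(V|U) = P(U,V) / P(U)
  (cells with P(U,V) = 0 contribute 0)
  (U=0,V=0): P(V|U) = (1/8)/(1/8) = 1;  -(1/8)·log₂(1) = 0.0000
  (U=1,V=0): P(V|U) = (5/8)/(3/4) = 5/6;  -(5/8)·log₂(5/6) = 0.1644
  (U=1,V=1): P(V|U) = (1/8)/(3/4) = 1/6;  -(1/8)·log₂(1/6) = 0.3231
  (U=2,V=0): P(V|U) = (1/8)/(1/8) = 1;  -(1/8)·log₂(1) = 0.0000
H(V|U) = 0.0000 + 0.1644 + 0.3231 + 0.0000
  = 0.4875 bits
H(U) + H(V|U) = 1.0613 + 0.4875 = 1.5488 bits

Both sides equal 1.5488 bits, so the chain rule holds ✓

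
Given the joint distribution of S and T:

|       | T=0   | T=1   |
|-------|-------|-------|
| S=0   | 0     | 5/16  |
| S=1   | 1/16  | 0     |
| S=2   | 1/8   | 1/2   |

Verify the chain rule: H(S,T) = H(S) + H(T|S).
Left side:
H(S,T) = -[(5/16)·log₂(5/16) + (1/16)·log₂(1/16) + (1/8)·log₂(1/8) + (1/2)·log₂(1/2)]
  = 0.5244 + 0.2500 + 0.3750 + 0.5000
  = 1.6494 bits

Right side:
Marginal P(S) (row sums):
  P(S=0) = 0 + 5/16 = 5/16
  P(S=1) = 1/16 + 0 = 1/16
  P(S=2) = 1/8 + 1/2 = 5/8
H(S) = -[(5/16)·log₂(5/16) + (1/16)·log₂(1/16) + (5/8)·log₂(5/8)]
  = 0.5244 + 0.2500 + 0.4238
  = 1.1982 bits
H(T|S) = -Σ P(S,T)·log₂ P(T|S), where P(T|S) = P(S,T) / P(S)
  (cells with P(S,T) = 0 contribute 0)
  (S=0,T=1): P(T|S) = (5/16)/(5/16) = 1;  -(5/16)·log₂(1) = 0.0000
  (S=1,T=0): P(T|S) = (1/16)/(1/16) = 1;  -(1/16)·log₂(1) = 0.0000
  (S=2,T=0): P(T|S) = (1/8)/(5/8) = 1/5;  -(1/8)·log₂(1/5) = 0.2902
  (S=2,T=1): P(T|S) = (1/2)/(5/8) = 4/5;  -(1/2)·log₂(4/5) = 0.1610
H(T|S) = 0.0000 + 0.0000 + 0.2902 + 0.1610
  = 0.4512 bits
H(S) + H(T|S) = 1.1982 + 0.4512 = 1.6494 bits

Both sides equal 1.6494 bits, so the chain rule holds ✓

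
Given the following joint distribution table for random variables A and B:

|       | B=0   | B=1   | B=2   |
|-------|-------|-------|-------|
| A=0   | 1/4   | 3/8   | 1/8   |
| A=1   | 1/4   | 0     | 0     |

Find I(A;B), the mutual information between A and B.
Marginal P(A) (row sums):
  P(A=0) = 1/4 + 3/8 + 1/8 = 3/4
  P(A=1) = 1/4 + 0 + 0 = 1/4
Marginal P(B) (column sums):
  P(B=0) = 1/4 + 1/4 = 1/2
  P(B=1) = 3/8 + 0 = 3/8
  P(B=2) = 1/8 + 0 = 1/8

H(A) = -[(3/4)·log₂(3/4) + (1/4)·log₂(1/4)]
  = 0.3113 + 0.5000
  = 0.8113 bits
H(B) = -[(1/2)·log₂(1/2) + (3/8)·log₂(3/8) + (1/8)·log₂(1/8)]
  = 0.5000 + 0.5306 + 0.3750
  = 1.4056 bits
H(A,B) = -[(1/4)·log₂(1/4) + (3/8)·log₂(3/8) + (1/8)·log₂(1/8) + (1/4)·log₂(1/4)]
  = 0.5000 + 0.5306 + 0.3750 + 0.5000
  = 1.9056 bits

I(A;B) = H(A) + H(B) - H(A,B)
  = 0.8113 + 1.4056 - 1.9056
  = 0.3113 bits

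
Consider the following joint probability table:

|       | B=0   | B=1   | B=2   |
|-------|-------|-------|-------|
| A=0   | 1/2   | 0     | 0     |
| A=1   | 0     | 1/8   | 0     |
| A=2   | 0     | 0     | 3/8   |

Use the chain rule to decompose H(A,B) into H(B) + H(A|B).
By the chain rule: H(A,B) = H(B) + H(A|B)

Marginal P(B) (column sums):
  P(B=0) = 1/2 + 0 + 0 = 1/2
  P(B=1) = 0 + 1/8 + 0 = 1/8
  P(B=2) = 0 + 0 + 3/8 = 3/8
H(B) = -[(1/2)·log₂(1/2) + (1/8)·log₂(1/8) + (3/8)·log₂(3/8)]
  = 0.5000 + 0.3750 + 0.5306
  = 1.4056 bits
H(A|B) = -Σ P(A,B)·log₂ P(A|B), where P(A|B) = P(A,B) / P(B)
  (cells with P(A,B) = 0 contribute 0)
  (A=0,B=0): P(A|B) = (1/2)/(1/2) = 1;  -(1/2)·log₂(1) = 0.0000
  (A=1,B=1): P(A|B) = (1/8)/(1/8) = 1;  -(1/8)·log₂(1) = 0.0000
  (A=2,B=2): P(A|B) = (3/8)/(3/8) = 1;  -(3/8)·log₂(1) = 0.0000
H(A|B) = 0.0000 + 0.0000 + 0.0000
  = 0.0000 bits

H(A,B) = H(B) + H(A|B) = 1.4056 + 0.0000 = 1.4056 bits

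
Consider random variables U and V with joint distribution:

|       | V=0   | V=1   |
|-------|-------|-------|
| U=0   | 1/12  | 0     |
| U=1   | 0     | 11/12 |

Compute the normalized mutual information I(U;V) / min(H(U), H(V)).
Marginal P(U) (row sums):
  P(U=0) = 1/12 + 0 = 1/12
  P(U=1) = 0 + 11/12 = 11/12
Marginal P(V) (column sums):
  P(V=0) = 1/12 + 0 = 1/12
  P(V=1) = 0 + 11/12 = 11/12

H(U) = -[(1/12)·log₂(1/12) + (11/12)·log₂(11/12)]
  = 0.2987 + 0.1151
  = 0.4138 bits
H(V) = -[(1/12)·log₂(1/12) + (11/12)·log₂(11/12)]
  = 0.2987 + 0.1151
  = 0.4138 bits
H(U,V) = -[(1/12)·log₂(1/12) + (11/12)·log₂(11/12)]
  = 0.2987 + 0.1151
  = 0.4138 bits

I(U;V) = H(U) + H(V) - H(U,V)
  = 0.4138 + 0.4138 - 0.4138
  = 0.4138 bits

min(H(U), H(V)) = min(0.4138, 0.4138) = 0.4138 bits
Normalized MI = 0.4138 / 0.4138 = 1.0000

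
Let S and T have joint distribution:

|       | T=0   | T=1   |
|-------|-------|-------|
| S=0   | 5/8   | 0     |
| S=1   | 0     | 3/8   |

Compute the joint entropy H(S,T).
H(S,T) = -Σ P(S,T) log₂ P(S,T), summed over the non-zero cells:
H(S,T) = -[(5/8)·log₂(5/8) + (3/8)·log₂(3/8)]
  = 0.4238 + 0.5306
  = 0.9544 bits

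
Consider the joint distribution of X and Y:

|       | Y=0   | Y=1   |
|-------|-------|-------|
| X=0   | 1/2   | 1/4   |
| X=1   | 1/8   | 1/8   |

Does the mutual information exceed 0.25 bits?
Marginal P(X) (row sums):
  P(X=0) = 1/2 + 1/4 = 3/4
  P(X=1) = 1/8 + 1/8 = 1/4
Marginal P(Y) (column sums):
  P(Y=0) = 1/2 + 1/8 = 5/8
  P(Y=1) = 1/4 + 1/8 = 3/8

H(X) = -[(3/4)·log₂(3/4) + (1/4)·log₂(1/4)]
  = 0.3113 + 0.5000
  = 0.8113 bits
H(Y) = -[(5/8)·log₂(5/8) + (3/8)·log₂(3/8)]
  = 0.4238 + 0.5306
  = 0.9544 bits
H(X,Y) = -[(1/2)·log₂(1/2) + (1/4)·log₂(1/4) + (1/8)·log₂(1/8) + (1/8)·log₂(1/8)]
  = 0.5000 + 0.5000 + 0.3750 + 0.3750
  = 1.7500 bits

I(X;Y) = H(X) + H(Y) - H(X,Y)
  = 0.8113 + 0.9544 - 1.7500
  = 0.0157 bits

No. I(X;Y) = 0.0157 bits, which is ≤ 0.25 bits.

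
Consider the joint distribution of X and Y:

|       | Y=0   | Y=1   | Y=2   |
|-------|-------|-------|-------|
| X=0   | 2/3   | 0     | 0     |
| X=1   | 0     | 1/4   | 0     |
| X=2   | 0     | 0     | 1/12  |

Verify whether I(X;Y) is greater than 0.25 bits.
Marginal P(X) (row sums):
  P(X=0) = 2/3 + 0 + 0 = 2/3
  P(X=1) = 0 + 1/4 + 0 = 1/4
  P(X=2) = 0 + 0 + 1/12 = 1/12
Marginal P(Y) (column sums):
  P(Y=0) = 2/3 + 0 + 0 = 2/3
  P(Y=1) = 0 + 1/4 + 0 = 1/4
  P(Y=2) = 0 + 0 + 1/12 = 1/12

H(X) = -[(2/3)·log₂(2/3) + (1/4)·log₂(1/4) + (1/12)·log₂(1/12)]
  = 0.3900 + 0.5000 + 0.2987
  = 1.1887 bits
H(Y) = -[(2/3)·log₂(2/3) + (1/4)·log₂(1/4) + (1/12)·log₂(1/12)]
  = 0.3900 + 0.5000 + 0.2987
  = 1.1887 bits
H(X,Y) = -[(2/3)·log₂(2/3) + (1/4)·log₂(1/4) + (1/12)·log₂(1/12)]
  = 0.3900 + 0.5000 + 0.2987
  = 1.1887 bits

I(X;Y) = H(X) + H(Y) - H(X,Y)
  = 1.1887 + 1.1887 - 1.1887
  = 1.1887 bits

Yes. I(X;Y) = 1.1887 bits, which is > 0.25 bits.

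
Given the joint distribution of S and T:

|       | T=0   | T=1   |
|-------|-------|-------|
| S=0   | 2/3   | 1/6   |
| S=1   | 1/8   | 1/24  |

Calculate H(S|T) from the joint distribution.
Marginal P(T) (column sums):
  P(T=0) = 2/3 + 1/8 = 19/24
  P(T=1) = 1/6 + 1/24 = 5/24

H(S|T) = -Σ P(S,T)·log₂ P(S|T), where P(S|T) = P(S,T) / P(T)
  (S=0,T=0): P(S|T) = (2/3)/(19/24) = 16/19;  -(2/3)·log₂(16/19) = 0.1653
  (S=0,T=1): P(S|T) = (1/6)/(5/24) = 4/5;  -(1/6)·log₂(4/5) = 0.0537
  (S=1,T=0): P(S|T) = (1/8)/(19/24) = 3/19;  -(1/8)·log₂(3/19) = 0.3329
  (S=1,T=1): P(S|T) = (1/24)/(5/24) = 1/5;  -(1/24)·log₂(1/5) = 0.0967
H(S|T) = 0.1653 + 0.0537 + 0.3329 + 0.0967
  = 0.6486 bits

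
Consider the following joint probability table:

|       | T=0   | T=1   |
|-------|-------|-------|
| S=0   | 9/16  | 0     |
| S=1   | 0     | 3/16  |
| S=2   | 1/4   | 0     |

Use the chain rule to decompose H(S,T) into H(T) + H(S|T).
By the chain rule: H(S,T) = H(T) + H(S|T)

Marginal P(T) (column sums):
  P(T=0) = 9/16 + 0 + 1/4 = 13/16
  P(T=1) = 0 + 3/16 + 0 = 3/16
H(T) = -[(13/16)·log₂(13/16) + (3/16)·log₂(3/16)]
  = 0.2434 + 0.4528
  = 0.6962 bits
H(S|T) = -Σ P(S,T)·log₂ P(S|T), where P(S|T) = P(S,T) / P(T)
  (cells with P(S,T) = 0 contribute 0)
  (S=0,T=0): P(S|T) = (9/16)/(13/16) = 9/13;  -(9/16)·log₂(9/13) = 0.2984
  (S=1,T=1): P(S|T) = (3/16)/(3/16) = 1;  -(3/16)·log₂(1) = 0.0000
  (S=2,T=0): P(S|T) = (1/4)/(13/16) = 4/13;  -(1/4)·log₂(4/13) = 0.4251
H(S|T) = 0.2984 + 0.0000 + 0.4251
  = 0.7235 bits

H(S,T) = H(T) + H(S|T) = 0.6962 + 0.7235 = 1.4197 bits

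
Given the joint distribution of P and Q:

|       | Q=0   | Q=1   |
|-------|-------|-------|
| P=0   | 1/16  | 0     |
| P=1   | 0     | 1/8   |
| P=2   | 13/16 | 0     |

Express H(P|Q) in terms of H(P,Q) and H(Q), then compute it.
H(P|Q) = H(P,Q) - H(Q)

Marginal P(Q) (column sums):
  P(Q=0) = 1/16 + 0 + 13/16 = 7/8
  P(Q=1) = 0 + 1/8 + 0 = 1/8

H(P,Q) = -[(1/16)·log₂(1/16) + (1/8)·log₂(1/8) + (13/16)·log₂(13/16)]
  = 0.2500 + 0.3750 + 0.2434
  = 0.8684 bits
H(Q) = -[(7/8)·log₂(7/8) + (1/8)·log₂(1/8)]
  = 0.1686 + 0.3750
  = 0.5436 bits

H(P|Q) = 0.8684 - 0.5436 = 0.3248 bits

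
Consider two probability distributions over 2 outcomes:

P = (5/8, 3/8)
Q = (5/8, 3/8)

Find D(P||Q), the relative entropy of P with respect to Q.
D(P||Q) = Σ P(i) log₂(P(i)/Q(i))
  i=0: (5/8) × log₂((5/8)/(5/8)) = (5/8) × log₂(1) = 0.0000
  i=1: (3/8) × log₂((3/8)/(3/8)) = (3/8) × log₂(1) = 0.0000
D(P||Q) = 0.0000 + 0.0000
  = 0.0000 bits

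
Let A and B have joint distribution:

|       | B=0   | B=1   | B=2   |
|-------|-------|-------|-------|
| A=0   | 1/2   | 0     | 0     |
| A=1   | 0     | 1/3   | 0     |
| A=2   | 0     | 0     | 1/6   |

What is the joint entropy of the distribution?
H(A,B) = -Σ P(A,B) log₂ P(A,B), summed over the non-zero cells:
H(A,B) = -[(1/2)·log₂(1/2) + (1/3)·log₂(1/3) + (1/6)·log₂(1/6)]
  = 0.5000 + 0.5283 + 0.4308
  = 1.4591 bits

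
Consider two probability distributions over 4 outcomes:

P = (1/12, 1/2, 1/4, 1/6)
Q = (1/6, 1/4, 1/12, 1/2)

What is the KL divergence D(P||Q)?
D(P||Q) = Σ P(i) log₂(P(i)/Q(i))
  i=0: (1/12) × log₂((1/12)/(1/6)) = (1/12) × log₂(1/2) = -0.0833
  i=1: (1/2) × log₂((1/2)/(1/4)) = (1/2) × log₂(2) = 0.5000
  i=2: (1/4) × log₂((1/4)/(1/12)) = (1/4) × log₂(3) = 0.3962
  i=3: (1/6) × log₂((1/6)/(1/2)) = (1/6) × log₂(1/3) = -0.2642
D(P||Q) = -0.0833 + 0.5000 + 0.3962 - 0.2642
  = 0.5487 bits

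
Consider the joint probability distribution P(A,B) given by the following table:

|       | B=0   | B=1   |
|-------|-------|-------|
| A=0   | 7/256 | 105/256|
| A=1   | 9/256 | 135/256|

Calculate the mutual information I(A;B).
Marginal P(A) (row sums):
  P(A=0) = 7/256 + 105/256 = 7/16
  P(A=1) = 9/256 + 135/256 = 9/16
Marginal P(B) (column sums):
  P(B=0) = 7/256 + 9/256 = 1/16
  P(B=1) = 105/256 + 135/256 = 15/16

H(A) = -[(7/16)·log₂(7/16) + (9/16)·log₂(9/16)]
  = 0.5218 + 0.4669
  = 0.9887 bits
H(B) = -[(1/16)·log₂(1/16) + (15/16)·log₂(15/16)]
  = 0.2500 + 0.0873
  = 0.3373 bits
H(A,B) = -[(7/256)·log₂(7/256) + (105/256)·log₂(105/256) + (9/256)·log₂(9/256) + (135/256)·log₂(135/256)]
  = 0.1420 + 0.5274 + 0.1698 + 0.4868
  = 1.3260 bits

I(A;B) = H(A) + H(B) - H(A,B)
  = 0.9887 + 0.3373 - 1.3260
  = 0.0000 bits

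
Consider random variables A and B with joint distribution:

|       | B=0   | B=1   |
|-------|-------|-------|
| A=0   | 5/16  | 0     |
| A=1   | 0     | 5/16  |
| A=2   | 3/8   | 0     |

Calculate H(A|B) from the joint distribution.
Marginal P(B) (column sums):
  P(B=0) = 5/16 + 0 + 3/8 = 11/16
  P(B=1) = 0 + 5/16 + 0 = 5/16

H(A|B) = -Σ P(A,B)·log₂ P(A|B), where P(A|B) = P(A,B) / P(B)
  (cells with P(A,B) = 0 contribute 0)
  (A=0,B=0): P(A|B) = (5/16)/(11/16) = 5/11;  -(5/16)·log₂(5/11) = 0.3555
  (A=1,B=1): P(A|B) = (5/16)/(5/16) = 1;  -(5/16)·log₂(1) = 0.0000
  (A=2,B=0): P(A|B) = (3/8)/(11/16) = 6/11;  -(3/8)·log₂(6/11) = 0.3279
H(A|B) = 0.3555 + 0.0000 + 0.3279
  = 0.6834 bits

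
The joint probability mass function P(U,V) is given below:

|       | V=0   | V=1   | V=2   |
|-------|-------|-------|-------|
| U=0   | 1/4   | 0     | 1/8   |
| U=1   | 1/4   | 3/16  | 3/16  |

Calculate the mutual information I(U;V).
Marginal P(U) (row sums):
  P(U=0) = 1/4 + 0 + 1/8 = 3/8
  P(U=1) = 1/4 + 3/16 + 3/16 = 5/8
Marginal P(V) (column sums):
  P(V=0) = 1/4 + 1/4 = 1/2
  P(V=1) = 0 + 3/16 = 3/16
  P(V=2) = 1/8 + 3/16 = 5/16

H(U) = -[(3/8)·log₂(3/8) + (5/8)·log₂(5/8)]
  = 0.5306 + 0.4238
  = 0.9544 bits
H(V) = -[(1/2)·log₂(1/2) + (3/16)·log₂(3/16) + (5/16)·log₂(5/16)]
  = 0.5000 + 0.4528 + 0.5244
  = 1.4772 bits
H(U,V) = -[(1/4)·log₂(1/4) + (1/8)·log₂(1/8) + (1/4)·log₂(1/4) + (3/16)·log₂(3/16) + (3/16)·log₂(3/16)]
  = 0.5000 + 0.3750 + 0.5000 + 0.4528 + 0.4528
  = 2.2806 bits

I(U;V) = H(U) + H(V) - H(U,V)
  = 0.9544 + 1.4772 - 2.2806
  = 0.1510 bits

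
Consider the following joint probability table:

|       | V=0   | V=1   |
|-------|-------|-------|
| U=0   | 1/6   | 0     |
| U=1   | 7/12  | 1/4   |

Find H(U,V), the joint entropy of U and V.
H(U,V) = -Σ P(U,V) log₂ P(U,V), summed over the non-zero cells:
H(U,V) = -[(1/6)·log₂(1/6) + (7/12)·log₂(7/12) + (1/4)·log₂(1/4)]
  = 0.4308 + 0.4536 + 0.5000
  = 1.3844 bits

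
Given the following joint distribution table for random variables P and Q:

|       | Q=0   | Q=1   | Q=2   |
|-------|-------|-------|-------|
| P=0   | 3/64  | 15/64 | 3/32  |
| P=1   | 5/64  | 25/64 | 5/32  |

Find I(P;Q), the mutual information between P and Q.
Marginal P(P) (row sums):
  P(P=0) = 3/64 + 15/64 + 3/32 = 3/8
  P(P=1) = 5/64 + 25/64 + 5/32 = 5/8
Marginal P(Q) (column sums):
  P(Q=0) = 3/64 + 5/64 = 1/8
  P(Q=1) = 15/64 + 25/64 = 5/8
  P(Q=2) = 3/32 + 5/32 = 1/4

H(P) = -[(3/8)·log₂(3/8) + (5/8)·log₂(5/8)]
  = 0.5306 + 0.4238
  = 0.9544 bits
H(Q) = -[(1/8)·log₂(1/8) + (5/8)·log₂(5/8) + (1/4)·log₂(1/4)]
  = 0.3750 + 0.4238 + 0.5000
  = 1.2988 bits
H(P,Q) = -[(3/64)·log₂(3/64) + (15/64)·log₂(15/64) + (3/32)·log₂(3/32) + (5/64)·log₂(5/64) + (25/64)·log₂(25/64) + (5/32)·log₂(5/32)]
  = 0.2070 + 0.4906 + 0.3202 + 0.2873 + 0.5297 + 0.4184
  = 2.2532 bits

I(P;Q) = H(P) + H(Q) - H(P,Q)
  = 0.9544 + 1.2988 - 2.2532
  = 0.0000 bits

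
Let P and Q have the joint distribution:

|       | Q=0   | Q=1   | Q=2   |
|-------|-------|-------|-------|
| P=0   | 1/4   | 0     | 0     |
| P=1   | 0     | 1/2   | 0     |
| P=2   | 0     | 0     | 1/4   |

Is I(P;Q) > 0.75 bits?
Marginal P(P) (row sums):
  P(P=0) = 1/4 + 0 + 0 = 1/4
  P(P=1) = 0 + 1/2 + 0 = 1/2
  P(P=2) = 0 + 0 + 1/4 = 1/4
Marginal P(Q) (column sums):
  P(Q=0) = 1/4 + 0 + 0 = 1/4
  P(Q=1) = 0 + 1/2 + 0 = 1/2
  P(Q=2) = 0 + 0 + 1/4 = 1/4

H(P) = -[(1/4)·log₂(1/4) + (1/2)·log₂(1/2) + (1/4)·log₂(1/4)]
  = 0.5000 + 0.5000 + 0.5000
  = 1.5000 bits
H(Q) = -[(1/4)·log₂(1/4) + (1/2)·log₂(1/2) + (1/4)·log₂(1/4)]
  = 0.5000 + 0.5000 + 0.5000
  = 1.5000 bits
H(P,Q) = -[(1/4)·log₂(1/4) + (1/2)·log₂(1/2) + (1/4)·log₂(1/4)]
  = 0.5000 + 0.5000 + 0.5000
  = 1.5000 bits

I(P;Q) = H(P) + H(Q) - H(P,Q)
  = 1.5000 + 1.5000 - 1.5000
  = 1.5000 bits

Yes. I(P;Q) = 1.5000 bits, which is > 0.75 bits.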